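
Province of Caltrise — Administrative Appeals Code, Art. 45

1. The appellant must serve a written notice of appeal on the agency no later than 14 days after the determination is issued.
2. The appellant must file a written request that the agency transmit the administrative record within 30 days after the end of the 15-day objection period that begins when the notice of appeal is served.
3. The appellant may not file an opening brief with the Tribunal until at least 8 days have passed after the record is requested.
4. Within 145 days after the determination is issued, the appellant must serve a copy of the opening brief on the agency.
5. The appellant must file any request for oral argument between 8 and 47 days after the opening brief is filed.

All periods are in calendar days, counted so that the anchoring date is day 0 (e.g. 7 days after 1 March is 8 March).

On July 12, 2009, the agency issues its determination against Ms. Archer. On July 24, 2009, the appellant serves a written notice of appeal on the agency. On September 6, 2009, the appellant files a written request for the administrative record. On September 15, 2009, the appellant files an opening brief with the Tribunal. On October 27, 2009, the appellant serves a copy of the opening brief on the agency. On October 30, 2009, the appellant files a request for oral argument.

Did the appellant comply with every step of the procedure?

(1) due by July 12, 2009 + 14 days = July 26, 2009; done July 24, 2009 — timely.
(2) due by August 8, 2009 + 30 days = September 7, 2009; done September 6, 2009 — timely.
(3) permitted from September 6, 2009 + 8 days = September 14, 2009 onward; done September 15, 2009, after the minimum wait.
(4) due by July 12, 2009 + 145 days = December 4, 2009; done October 27, 2009 — timely.
(5) the permitted window runs from September 15, 2009 + 8 = September 23, 2009 to September 15, 2009 + 47 = November 1, 2009; done October 30, 2009, which is between those dates.

Yes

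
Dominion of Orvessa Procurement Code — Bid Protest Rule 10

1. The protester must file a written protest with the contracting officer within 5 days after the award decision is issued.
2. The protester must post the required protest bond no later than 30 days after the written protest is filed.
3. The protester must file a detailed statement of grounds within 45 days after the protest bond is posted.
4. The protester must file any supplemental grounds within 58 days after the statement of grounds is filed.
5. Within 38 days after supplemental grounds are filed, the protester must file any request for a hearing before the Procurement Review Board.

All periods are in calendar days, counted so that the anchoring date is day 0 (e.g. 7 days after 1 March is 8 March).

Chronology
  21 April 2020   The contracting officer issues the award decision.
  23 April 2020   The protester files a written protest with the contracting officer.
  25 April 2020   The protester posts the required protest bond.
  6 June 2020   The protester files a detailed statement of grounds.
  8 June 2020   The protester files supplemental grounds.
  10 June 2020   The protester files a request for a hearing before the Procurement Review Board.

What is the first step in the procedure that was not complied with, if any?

Step 1 — counting 5 days from 21 April 2020 (when the award decision is issued) gives a deadline of 26 April 2020; completed 23 April 2020, before the deadline.
Step 2 — counting 30 days from 23 April 2020 (when the written protest is filed) gives a deadline of 23 May 2020; 25 April 2020 is within that limit.
Step 3 — counting 45 days from 25 April 2020 (when the protest bond is posted) gives a deadline of 9 June 2020; completed 6 June 2020, before the deadline.
Step 4 — counting 58 days from 6 June 2020 (when the statement of grounds is filed) gives a deadline of 3 August 2020; done 8 June 2020 — timely.
Step 5 — counting 38 days from 8 June 2020 (when supplemental grounds are filed) gives a deadline of 16 July 2020; completed 10 June 2020, before the deadline.

None — every step was satisfied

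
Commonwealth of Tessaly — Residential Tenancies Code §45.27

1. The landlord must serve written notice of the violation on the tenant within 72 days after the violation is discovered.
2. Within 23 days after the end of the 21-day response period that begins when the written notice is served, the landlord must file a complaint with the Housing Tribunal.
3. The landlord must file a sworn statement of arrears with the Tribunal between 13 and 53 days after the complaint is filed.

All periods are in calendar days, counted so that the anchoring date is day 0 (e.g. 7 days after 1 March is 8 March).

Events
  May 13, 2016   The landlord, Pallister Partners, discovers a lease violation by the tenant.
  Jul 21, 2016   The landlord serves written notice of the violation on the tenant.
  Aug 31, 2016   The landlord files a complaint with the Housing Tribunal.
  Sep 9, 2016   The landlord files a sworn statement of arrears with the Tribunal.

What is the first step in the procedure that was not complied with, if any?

Step 3

Step 1 — counting 72 days from May 13, 2016 (when the violation is discovered) gives a deadline of Jul 24, 2016; done Jul 21, 2016 — timely.
Step 2 — counting 23 days from Aug 11, 2016 (end of the 21-day response period, which began when the written notice is served on Jul 21, 2016) gives a deadline of Sep 3, 2016; done Aug 31, 2016 — timely.
Step 3 — 13 and 53 days from Aug 31, 2016 (when the complaint is filed) are Sep 13, 2016 and Oct 23, 2016 respectively; done Sep 9, 2016 — 4 days before the window opened.
The procedure was therefore not followed at step 3.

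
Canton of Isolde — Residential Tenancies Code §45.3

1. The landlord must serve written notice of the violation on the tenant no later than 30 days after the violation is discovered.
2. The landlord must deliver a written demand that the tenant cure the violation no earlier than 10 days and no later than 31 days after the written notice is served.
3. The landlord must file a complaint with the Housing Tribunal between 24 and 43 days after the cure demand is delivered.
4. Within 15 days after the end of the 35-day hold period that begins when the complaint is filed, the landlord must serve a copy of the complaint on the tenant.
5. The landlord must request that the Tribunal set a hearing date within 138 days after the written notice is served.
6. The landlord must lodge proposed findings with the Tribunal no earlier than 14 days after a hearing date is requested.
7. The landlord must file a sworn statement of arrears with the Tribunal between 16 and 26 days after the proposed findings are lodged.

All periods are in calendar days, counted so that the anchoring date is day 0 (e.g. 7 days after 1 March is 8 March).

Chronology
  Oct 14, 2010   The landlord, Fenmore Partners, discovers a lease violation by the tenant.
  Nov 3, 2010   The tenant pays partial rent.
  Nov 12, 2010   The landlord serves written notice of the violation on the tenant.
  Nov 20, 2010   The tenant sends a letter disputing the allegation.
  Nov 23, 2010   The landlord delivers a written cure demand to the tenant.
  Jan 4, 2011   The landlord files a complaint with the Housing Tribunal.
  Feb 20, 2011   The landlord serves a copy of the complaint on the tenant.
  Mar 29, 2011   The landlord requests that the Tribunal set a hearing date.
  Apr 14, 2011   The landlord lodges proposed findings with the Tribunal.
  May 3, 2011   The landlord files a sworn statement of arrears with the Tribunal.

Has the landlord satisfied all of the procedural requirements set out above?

Yes

Step 1 — counting 30 days from Oct 14, 2010 (when the violation is discovered) gives a deadline of Nov 13, 2010; completed Nov 12, 2010, before the deadline.
Step 2 — 10 and 31 days from Nov 12, 2010 (when the written notice is served) are Nov 22, 2010 and Dec 13, 2010 respectively; Nov 23, 2010 falls inside that range.
Step 3 — 24 and 43 days from Nov 23, 2010 (when the cure demand is delivered) are Dec 17, 2010 and Jan 5, 2011 respectively; done Jan 4, 2011 — within the window.
Step 4 — counting 15 days from Feb 8, 2011 (end of the 35-day hold period, which began when the complaint is filed on Jan 4, 2011) gives a deadline of Feb 23, 2011; done Feb 20, 2011 — timely.
Step 5 — counting 138 days from Nov 12, 2010 (when the written notice is served) gives a deadline of Mar 30, 2011; completed Mar 29, 2011, before the deadline.
Step 6 — must wait 14 days from Mar 29, 2011 (when a hearing date is requested), so not before Apr 12, 2011; done Apr 14, 2011, after the minimum wait.
Step 7 — 16 and 26 days from Apr 14, 2011 (when the proposed findings are lodged) are Apr 30, 2011 and May 10, 2011 respectively; done May 3, 2011 — within the window.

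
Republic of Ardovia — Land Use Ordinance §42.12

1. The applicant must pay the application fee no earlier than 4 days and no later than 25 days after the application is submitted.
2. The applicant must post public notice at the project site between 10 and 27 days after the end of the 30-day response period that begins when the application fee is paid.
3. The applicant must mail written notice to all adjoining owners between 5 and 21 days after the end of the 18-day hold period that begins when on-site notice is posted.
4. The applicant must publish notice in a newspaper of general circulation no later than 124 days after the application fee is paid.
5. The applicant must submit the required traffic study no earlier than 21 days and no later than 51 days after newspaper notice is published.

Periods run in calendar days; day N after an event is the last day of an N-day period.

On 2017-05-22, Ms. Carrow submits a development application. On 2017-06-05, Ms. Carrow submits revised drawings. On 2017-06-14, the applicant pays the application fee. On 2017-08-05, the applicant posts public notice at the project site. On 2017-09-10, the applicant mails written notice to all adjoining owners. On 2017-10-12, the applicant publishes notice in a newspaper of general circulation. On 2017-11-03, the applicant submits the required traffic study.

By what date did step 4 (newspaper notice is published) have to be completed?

2017-10-16

Step 4 runs from 2017-06-14, when the application fee is paid. 124 days after 2017-06-14 is 2017-10-16.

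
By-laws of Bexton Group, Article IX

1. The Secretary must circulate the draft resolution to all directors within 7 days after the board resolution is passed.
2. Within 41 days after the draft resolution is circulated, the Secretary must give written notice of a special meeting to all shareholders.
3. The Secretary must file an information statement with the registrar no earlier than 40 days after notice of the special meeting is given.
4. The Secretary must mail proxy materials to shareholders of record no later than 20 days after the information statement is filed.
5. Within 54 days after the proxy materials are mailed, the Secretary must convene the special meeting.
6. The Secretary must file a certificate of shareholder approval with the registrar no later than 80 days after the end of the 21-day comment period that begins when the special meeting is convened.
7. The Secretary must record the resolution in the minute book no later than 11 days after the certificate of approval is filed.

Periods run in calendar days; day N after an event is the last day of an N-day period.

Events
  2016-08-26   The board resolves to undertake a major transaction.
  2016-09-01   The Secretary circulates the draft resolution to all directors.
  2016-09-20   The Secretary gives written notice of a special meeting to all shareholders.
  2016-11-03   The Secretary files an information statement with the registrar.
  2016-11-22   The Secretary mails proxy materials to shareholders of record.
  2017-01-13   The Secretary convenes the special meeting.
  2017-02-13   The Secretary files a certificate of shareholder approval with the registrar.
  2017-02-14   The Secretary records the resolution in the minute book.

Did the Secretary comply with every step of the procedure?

(1) due by 2016-08-26 + 7 days = 2016-09-02; done 2016-09-01 — timely.
(2) due by 2016-09-01 + 41 days = 2016-10-12; 2016-09-20 is within that limit.
(3) permitted from 2016-09-20 + 40 days = 2016-10-30 onward; 2016-11-03 is on or after that date.
(4) due by 2016-11-03 + 20 days = 2016-11-23; 2016-11-22 is within that limit.
(5) due by 2016-11-22 + 54 days = 2017-01-15; done 2017-01-13 — timely.
(6) due by 2017-02-03 + 80 days = 2017-04-24; 2017-02-13 is within that limit.
(7) due by 2017-02-13 + 11 days = 2017-02-24; completed 2017-02-14, before the deadline.

Yes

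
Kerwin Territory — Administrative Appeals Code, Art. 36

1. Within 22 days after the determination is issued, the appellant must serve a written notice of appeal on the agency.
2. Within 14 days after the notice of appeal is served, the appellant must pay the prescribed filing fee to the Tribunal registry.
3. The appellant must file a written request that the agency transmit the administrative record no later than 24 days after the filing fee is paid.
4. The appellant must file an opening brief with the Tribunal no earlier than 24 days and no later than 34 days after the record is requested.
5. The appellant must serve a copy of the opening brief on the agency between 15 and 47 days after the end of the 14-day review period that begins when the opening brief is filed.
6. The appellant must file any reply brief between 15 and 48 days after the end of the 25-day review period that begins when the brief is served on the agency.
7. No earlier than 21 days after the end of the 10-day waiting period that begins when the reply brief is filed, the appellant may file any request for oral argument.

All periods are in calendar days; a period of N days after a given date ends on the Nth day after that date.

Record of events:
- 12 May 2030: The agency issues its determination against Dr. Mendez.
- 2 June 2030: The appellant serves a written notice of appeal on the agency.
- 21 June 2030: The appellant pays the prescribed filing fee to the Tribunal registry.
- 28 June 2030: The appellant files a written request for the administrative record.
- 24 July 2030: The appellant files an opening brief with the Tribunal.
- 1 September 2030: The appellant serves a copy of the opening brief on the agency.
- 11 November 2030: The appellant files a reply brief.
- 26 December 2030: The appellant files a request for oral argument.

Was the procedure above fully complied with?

Step 1: 22 days after 12 May 2030 (when the determination is issued) is 3 June 2030; done 2 June 2030 — timely.
Step 2: 14 days after 2 June 2030 (when the notice of appeal is served) is 16 June 2030; done 21 June 2030 — 5 days late.
No need to go further; step 2 was not satisfied.

No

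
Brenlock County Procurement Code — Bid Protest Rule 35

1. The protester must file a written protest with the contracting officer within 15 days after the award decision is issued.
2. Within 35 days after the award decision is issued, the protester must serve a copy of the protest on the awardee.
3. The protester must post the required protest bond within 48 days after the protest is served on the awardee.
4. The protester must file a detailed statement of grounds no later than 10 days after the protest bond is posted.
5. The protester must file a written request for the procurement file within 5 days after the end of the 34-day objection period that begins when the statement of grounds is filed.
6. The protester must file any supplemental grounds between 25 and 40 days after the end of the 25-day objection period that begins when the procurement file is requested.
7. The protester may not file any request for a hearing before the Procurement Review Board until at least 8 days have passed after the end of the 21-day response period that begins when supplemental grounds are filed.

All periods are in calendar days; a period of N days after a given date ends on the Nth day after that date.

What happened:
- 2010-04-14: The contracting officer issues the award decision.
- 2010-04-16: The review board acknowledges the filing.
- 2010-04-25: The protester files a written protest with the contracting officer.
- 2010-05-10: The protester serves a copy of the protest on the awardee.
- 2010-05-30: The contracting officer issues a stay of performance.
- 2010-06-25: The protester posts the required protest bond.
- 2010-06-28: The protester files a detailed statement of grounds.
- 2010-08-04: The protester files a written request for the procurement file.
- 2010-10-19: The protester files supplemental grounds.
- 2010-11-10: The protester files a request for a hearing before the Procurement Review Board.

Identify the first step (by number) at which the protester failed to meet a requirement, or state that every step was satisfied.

(1) due by 2010-04-14 + 15 days = 2010-04-29; completed 2010-04-25, before the deadline.
(2) due by 2010-04-14 + 35 days = 2010-05-19; done 2010-05-10 — timely.
(3) due by 2010-05-10 + 48 days = 2010-06-27; completed 2010-06-25, before the deadline.
(4) due by 2010-06-25 + 10 days = 2010-07-05; done 2010-06-28 — timely.
(5) due by 2010-08-01 + 5 days = 2010-08-06; done 2010-08-04 — timely.
(6) the permitted window runs from 2010-08-29 + 25 = 2010-09-23 to 2010-08-29 + 40 = 2010-10-08; done 2010-10-19 — 11 days after the window closed.
The procedure was therefore not followed at step 6.

Step 6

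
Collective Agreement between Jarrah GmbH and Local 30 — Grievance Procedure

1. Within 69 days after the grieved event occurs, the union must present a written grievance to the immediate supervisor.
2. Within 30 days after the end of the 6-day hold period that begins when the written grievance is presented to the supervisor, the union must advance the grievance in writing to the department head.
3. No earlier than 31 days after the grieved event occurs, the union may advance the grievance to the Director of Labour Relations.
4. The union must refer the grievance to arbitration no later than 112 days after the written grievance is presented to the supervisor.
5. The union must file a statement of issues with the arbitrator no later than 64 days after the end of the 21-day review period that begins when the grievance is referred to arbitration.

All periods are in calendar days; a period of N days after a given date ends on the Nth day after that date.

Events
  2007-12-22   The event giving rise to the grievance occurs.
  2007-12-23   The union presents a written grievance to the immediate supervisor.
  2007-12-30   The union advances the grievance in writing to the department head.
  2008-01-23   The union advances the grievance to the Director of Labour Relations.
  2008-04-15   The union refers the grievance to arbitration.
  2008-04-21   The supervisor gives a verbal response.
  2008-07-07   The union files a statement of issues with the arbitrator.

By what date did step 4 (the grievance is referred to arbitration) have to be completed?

Step 4 runs from 2007-12-23, when the written grievance is presented to the supervisor. 112 days after 2007-12-23 is 2008-04-13.

2008-04-13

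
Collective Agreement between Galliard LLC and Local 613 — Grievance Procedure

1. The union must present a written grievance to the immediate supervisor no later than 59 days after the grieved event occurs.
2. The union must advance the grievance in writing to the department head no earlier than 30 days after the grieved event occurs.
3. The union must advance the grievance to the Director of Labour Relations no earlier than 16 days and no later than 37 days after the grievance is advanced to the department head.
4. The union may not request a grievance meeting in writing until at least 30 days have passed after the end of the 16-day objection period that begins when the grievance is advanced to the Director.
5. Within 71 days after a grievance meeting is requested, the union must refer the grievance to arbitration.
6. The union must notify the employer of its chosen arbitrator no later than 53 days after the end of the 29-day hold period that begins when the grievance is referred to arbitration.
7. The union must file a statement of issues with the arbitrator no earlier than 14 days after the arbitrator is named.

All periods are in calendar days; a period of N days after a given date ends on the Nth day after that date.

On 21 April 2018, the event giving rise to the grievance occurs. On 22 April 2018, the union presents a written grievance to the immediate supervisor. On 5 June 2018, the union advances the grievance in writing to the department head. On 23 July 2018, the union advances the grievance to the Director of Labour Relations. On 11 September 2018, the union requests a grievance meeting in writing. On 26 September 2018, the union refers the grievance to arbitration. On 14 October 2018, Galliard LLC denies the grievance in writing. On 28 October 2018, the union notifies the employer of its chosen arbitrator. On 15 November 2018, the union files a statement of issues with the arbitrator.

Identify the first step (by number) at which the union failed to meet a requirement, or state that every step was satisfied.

Step 1 — counting 59 days from 21 April 2018 (when the grieved event occurs) gives a deadline of 19 June 2018; completed 22 April 2018, before the deadline.
Step 2 — must wait 30 days from 21 April 2018 (when the grieved event occurs), so not before 21 May 2018; 5 June 2018 is on or after that date.
Step 3 — 16 and 37 days from 5 June 2018 (when the grievance is advanced to the department head) are 21 June 2018 and 12 July 2018 respectively; done 23 July 2018 — 11 days after the window closed.

Step 3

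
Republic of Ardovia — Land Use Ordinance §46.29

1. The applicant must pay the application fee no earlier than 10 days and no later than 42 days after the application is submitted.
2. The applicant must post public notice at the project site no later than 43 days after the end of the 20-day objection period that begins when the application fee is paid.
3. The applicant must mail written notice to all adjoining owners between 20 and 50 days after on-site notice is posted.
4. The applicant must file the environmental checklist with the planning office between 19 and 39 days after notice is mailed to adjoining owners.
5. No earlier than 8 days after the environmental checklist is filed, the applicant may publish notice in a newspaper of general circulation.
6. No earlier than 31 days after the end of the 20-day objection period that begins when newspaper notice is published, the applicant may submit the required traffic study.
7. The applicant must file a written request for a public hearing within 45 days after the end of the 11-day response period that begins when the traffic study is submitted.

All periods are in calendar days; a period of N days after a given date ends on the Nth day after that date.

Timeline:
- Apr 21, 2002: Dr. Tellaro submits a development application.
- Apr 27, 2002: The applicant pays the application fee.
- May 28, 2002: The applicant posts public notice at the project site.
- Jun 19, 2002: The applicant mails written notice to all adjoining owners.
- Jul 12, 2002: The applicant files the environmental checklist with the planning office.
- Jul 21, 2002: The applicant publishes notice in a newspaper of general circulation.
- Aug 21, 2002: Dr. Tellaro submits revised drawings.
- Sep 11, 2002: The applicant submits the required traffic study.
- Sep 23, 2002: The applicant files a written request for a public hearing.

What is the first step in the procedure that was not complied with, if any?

(1) the permitted window runs from Apr 21, 2002 + 10 = May 1, 2002 to Apr 21, 2002 + 42 = Jun 2, 2002; Apr 27, 2002 is 4 days too early.

Step 1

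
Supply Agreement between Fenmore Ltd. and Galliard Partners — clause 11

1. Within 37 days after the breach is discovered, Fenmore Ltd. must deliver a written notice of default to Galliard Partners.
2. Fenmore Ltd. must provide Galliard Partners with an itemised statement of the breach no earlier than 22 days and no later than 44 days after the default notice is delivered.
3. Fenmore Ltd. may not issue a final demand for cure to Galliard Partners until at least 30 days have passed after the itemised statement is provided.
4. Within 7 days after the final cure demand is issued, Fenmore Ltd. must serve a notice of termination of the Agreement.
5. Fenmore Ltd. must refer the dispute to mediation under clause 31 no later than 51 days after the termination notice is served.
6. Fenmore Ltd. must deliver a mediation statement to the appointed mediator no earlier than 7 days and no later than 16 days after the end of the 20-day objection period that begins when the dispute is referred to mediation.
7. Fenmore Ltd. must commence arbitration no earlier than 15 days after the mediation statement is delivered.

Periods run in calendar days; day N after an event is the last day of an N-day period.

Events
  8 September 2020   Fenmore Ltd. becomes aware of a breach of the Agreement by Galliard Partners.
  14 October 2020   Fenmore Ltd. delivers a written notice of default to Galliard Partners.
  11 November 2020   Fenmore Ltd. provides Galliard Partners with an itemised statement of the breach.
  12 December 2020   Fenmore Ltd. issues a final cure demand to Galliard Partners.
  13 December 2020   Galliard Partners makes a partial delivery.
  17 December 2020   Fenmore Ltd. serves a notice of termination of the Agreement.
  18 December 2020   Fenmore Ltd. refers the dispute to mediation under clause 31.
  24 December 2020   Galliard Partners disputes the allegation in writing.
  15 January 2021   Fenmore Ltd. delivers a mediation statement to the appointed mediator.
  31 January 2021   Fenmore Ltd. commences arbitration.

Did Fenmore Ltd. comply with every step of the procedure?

Yes

Step 1: 37 days after 8 September 2020 (when the breach is discovered) is 15 October 2020; done 14 October 2020 — timely.
Step 2: the window is 22–44 days after 14 October 2020 (when the default notice is delivered), so 5 November 2020 through 27 November 2020; done 11 November 2020 — within the window.
Step 3: the earliest permitted date is 30 days after 11 November 2020 (when the itemised statement is provided), i.e. 11 December 2020; done 12 December 2020, after the minimum wait.
Step 4: 7 days after 12 December 2020 (when the final cure demand is issued) is 19 December 2020; 17 December 2020 is within that limit.
Step 5: 51 days after 17 December 2020 (when the termination notice is served) is 6 February 2021; completed 18 December 2020, before the deadline.
Step 6: the window is 7–16 days after 7 January 2021 (end of the 20-day objection period, which began when the dispute is referred to mediation on 18 December 2020), so 14 January 2021 through 23 January 2021; done 15 January 2021, which is between those dates.
Step 7: the earliest permitted date is 15 days after 15 January 2021 (when the mediation statement is delivered), i.e. 30 January 2021; done 31 January 2021 — permitted.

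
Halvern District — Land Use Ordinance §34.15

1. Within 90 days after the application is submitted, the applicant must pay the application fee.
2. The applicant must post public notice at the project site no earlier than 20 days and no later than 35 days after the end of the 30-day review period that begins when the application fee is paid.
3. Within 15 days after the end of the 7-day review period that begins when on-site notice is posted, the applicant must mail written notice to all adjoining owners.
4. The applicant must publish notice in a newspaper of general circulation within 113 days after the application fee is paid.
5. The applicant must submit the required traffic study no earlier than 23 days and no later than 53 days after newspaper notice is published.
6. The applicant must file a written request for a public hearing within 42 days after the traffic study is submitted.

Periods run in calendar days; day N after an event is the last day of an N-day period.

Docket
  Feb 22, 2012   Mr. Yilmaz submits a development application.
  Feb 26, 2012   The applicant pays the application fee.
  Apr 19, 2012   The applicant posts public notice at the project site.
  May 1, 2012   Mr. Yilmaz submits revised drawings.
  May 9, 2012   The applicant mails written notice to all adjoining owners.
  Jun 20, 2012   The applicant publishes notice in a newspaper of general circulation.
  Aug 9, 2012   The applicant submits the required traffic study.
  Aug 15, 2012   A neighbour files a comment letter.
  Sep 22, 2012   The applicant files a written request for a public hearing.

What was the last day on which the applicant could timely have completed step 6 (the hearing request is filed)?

Sep 20, 2012

Step 6 runs from Aug 9, 2012, when the traffic study is submitted. 42 days after Aug 9, 2012 is Sep 20, 2012.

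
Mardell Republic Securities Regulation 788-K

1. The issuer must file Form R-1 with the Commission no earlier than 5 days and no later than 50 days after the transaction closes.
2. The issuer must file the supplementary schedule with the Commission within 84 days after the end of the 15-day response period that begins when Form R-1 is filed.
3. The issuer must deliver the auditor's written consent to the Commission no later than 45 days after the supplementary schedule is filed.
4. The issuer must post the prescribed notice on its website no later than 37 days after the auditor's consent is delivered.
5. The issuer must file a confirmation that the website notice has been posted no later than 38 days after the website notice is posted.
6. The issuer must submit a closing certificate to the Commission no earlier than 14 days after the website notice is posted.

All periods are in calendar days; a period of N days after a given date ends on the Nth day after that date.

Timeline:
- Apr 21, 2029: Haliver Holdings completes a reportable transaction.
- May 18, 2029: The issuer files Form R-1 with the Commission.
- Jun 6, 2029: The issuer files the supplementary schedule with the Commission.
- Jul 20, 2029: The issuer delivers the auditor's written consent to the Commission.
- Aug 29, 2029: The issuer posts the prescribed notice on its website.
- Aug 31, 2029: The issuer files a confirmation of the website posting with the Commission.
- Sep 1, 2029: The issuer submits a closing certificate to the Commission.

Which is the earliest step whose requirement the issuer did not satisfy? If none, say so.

Step 1 — 5 and 50 days from Apr 21, 2029 (when the transaction closes) are Apr 26, 2029 and Jun 10, 2029 respectively; May 18, 2029 falls inside that range.
Step 2 — counting 84 days from Jun 2, 2029 (end of the 15-day response period, which began when Form R-1 is filed on May 18, 2029) gives a deadline of Aug 25, 2029; done Jun 6, 2029 — timely.
Step 3 — counting 45 days from Jun 6, 2029 (when the supplementary schedule is filed) gives a deadline of Jul 21, 2029; done Jul 20, 2029 — timely.
Step 4 — counting 37 days from Jul 20, 2029 (when the auditor's consent is delivered) gives a deadline of Aug 26, 2029; done Aug 29, 2029 — 3 days late.
No need to go further; step 4 was not satisfied.

Step 4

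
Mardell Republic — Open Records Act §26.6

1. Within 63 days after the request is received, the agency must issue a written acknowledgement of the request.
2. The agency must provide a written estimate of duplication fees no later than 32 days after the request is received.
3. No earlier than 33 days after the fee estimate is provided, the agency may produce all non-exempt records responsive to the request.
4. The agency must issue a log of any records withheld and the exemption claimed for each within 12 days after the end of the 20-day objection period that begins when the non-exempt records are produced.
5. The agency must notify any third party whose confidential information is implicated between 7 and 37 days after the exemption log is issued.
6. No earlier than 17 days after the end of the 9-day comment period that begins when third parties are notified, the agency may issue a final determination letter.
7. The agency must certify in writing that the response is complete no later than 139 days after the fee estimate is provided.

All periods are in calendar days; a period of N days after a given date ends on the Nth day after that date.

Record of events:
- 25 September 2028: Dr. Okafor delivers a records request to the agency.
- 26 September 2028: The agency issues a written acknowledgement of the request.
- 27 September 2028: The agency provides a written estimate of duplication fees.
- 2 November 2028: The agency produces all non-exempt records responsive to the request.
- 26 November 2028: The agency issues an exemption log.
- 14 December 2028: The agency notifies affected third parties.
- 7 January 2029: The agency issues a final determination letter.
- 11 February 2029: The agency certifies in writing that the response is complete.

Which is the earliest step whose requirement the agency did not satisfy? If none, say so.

Step 6

(1) due by 25 September 2028 + 63 days = 27 November 2028; 26 September 2028 is within that limit.
(2) due by 25 September 2028 + 32 days = 27 October 2028; 27 September 2028 is within that limit.
(3) permitted from 27 September 2028 + 33 days = 30 October 2028 onward; done 2 November 2028, after the minimum wait.
(4) due by 22 November 2028 + 12 days = 4 December 2028; completed 26 November 2028, before the deadline.
(5) the permitted window runs from 26 November 2028 + 7 = 3 December 2028 to 26 November 2028 + 37 = 2 January 2029; done 14 December 2028 — within the window.
(6) permitted from 23 December 2028 + 17 days = 9 January 2029 onward; done 7 January 2029 — 2 days too early.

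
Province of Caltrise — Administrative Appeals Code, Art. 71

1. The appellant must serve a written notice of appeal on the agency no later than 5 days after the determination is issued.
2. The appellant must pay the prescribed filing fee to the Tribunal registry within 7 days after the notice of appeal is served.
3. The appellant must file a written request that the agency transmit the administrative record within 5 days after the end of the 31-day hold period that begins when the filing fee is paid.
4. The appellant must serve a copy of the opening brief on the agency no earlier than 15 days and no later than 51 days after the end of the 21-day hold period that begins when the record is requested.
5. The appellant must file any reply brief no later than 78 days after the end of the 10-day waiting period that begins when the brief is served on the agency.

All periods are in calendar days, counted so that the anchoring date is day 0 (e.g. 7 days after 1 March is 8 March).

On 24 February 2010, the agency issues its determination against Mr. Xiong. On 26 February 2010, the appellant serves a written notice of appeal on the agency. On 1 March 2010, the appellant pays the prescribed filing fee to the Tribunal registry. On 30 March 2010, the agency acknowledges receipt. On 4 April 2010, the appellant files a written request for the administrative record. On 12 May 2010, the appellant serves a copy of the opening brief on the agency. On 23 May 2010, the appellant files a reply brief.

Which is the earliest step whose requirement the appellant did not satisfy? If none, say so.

None — every step was satisfied

Step 1: 5 days after 24 February 2010 (when the determination is issued) is 1 March 2010; completed 26 February 2010, before the deadline.
Step 2: 7 days after 26 February 2010 (when the notice of appeal is served) is 5 March 2010; 1 March 2010 is within that limit.
Step 3: 5 days after 1 April 2010 (end of the 31-day hold period, which began when the filing fee is paid on 1 March 2010) is 6 April 2010; completed 4 April 2010, before the deadline.
Step 4: the window is 15–51 days after 25 April 2010 (end of the 21-day hold period, which began when the record is requested on 4 April 2010), so 10 May 2010 through 15 June 2010; done 12 May 2010 — within the window.
Step 5: 78 days after 22 May 2010 (end of the 10-day waiting period, which began when the brief is served on the agency on 12 May 2010) is 8 August 2010; 23 May 2010 is within that limit.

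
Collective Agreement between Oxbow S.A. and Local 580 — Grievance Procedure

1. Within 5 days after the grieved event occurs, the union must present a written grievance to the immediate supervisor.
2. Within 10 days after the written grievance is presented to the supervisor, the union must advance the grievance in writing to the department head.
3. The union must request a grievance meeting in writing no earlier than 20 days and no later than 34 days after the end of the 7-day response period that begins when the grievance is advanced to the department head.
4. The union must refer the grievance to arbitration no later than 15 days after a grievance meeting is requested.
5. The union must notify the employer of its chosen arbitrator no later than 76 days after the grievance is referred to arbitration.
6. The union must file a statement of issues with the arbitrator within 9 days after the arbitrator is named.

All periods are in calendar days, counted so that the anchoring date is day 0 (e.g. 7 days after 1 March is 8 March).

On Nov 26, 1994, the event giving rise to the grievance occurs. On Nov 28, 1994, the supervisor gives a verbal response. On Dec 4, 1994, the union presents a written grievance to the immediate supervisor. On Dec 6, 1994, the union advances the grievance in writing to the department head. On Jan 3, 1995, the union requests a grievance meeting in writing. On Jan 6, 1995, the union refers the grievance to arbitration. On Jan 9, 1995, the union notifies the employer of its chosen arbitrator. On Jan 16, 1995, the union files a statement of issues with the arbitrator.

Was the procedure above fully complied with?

Step 1 — counting 5 days from Nov 26, 1994 (when the grieved event occurs) gives a deadline of Dec 1, 1994; not done until Dec 4, 1994, 3 days after the deadline.
The procedure was therefore not followed at step 1.

No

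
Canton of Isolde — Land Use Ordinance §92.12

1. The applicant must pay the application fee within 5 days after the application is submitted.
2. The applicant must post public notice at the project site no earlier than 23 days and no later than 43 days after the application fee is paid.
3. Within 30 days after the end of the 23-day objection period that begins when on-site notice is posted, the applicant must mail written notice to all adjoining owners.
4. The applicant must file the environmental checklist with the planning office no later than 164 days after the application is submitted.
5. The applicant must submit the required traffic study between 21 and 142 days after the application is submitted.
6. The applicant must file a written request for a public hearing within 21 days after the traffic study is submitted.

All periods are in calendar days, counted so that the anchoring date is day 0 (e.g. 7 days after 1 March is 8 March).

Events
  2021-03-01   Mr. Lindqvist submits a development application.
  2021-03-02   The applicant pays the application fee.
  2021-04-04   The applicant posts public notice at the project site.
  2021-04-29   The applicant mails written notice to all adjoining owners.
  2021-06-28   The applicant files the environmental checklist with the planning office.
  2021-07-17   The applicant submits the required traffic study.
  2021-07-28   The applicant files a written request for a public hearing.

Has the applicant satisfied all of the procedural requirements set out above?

Yes

Step 1 — counting 5 days from 2021-03-01 (when the application is submitted) gives a deadline of 2021-03-06; completed 2021-03-02, before the deadline.
Step 2 — 23 and 43 days from 2021-03-02 (when the application fee is paid) are 2021-03-25 and 2021-04-14 respectively; done 2021-04-04 — within the window.
Step 3 — counting 30 days from 2021-04-27 (end of the 23-day objection period, which began when on-site notice is posted on 2021-04-04) gives a deadline of 2021-05-27; completed 2021-04-29, before the deadline.
Step 4 — counting 164 days from 2021-03-01 (when the application is submitted) gives a deadline of 2021-08-12; completed 2021-06-28, before the deadline.
Step 5 — 21 and 142 days from 2021-03-01 (when the application is submitted) are 2021-03-22 and 2021-07-21 respectively; done 2021-07-17, which is between those dates.
Step 6 — counting 21 days from 2021-07-17 (when the traffic study is submitted) gives a deadline of 2021-08-07; completed 2021-07-28, before the deadline.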